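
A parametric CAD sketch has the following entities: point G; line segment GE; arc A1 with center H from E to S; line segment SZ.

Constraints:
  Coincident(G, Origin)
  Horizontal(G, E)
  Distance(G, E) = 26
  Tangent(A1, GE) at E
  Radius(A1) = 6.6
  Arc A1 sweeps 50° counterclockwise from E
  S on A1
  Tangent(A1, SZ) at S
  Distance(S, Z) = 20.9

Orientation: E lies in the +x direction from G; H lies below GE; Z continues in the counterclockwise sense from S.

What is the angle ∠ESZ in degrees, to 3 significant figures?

155°

On A1, E sits at bearing 90° from H; a 50° counterclockwise sweep puts S at bearing 140°, so S = H + 6.6·(cos 140°, sin 140°) = (20.9, -2.36). A1 meets SZ tangentially, so HS is at right angles to SZ, so SZ runs along (−sin 140°, cos 140°); with |SZ| = 20.9, Z = (7.51, -18.4). Then cos ∠ESZ = SE·SZ / (|SE||SZ|), giving 155°.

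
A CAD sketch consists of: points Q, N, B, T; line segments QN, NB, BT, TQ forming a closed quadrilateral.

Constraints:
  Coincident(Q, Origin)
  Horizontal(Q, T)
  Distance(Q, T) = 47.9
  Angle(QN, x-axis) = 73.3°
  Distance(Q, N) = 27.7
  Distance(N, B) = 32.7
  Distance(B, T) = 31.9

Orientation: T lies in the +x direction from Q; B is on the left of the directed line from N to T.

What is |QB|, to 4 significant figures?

50.88

Q is at the origin; QT is horizontal with |QT| = 47.9 and T in +x, so T = (47.9, 0). QN runs at 73.3° with |QN| = 27.7, so N = (7.960, 26.53). B is determined by |NB| = 32.7 and |BT| = 31.9 together: it lies at the intersection of circle(N, 32.7) and circle(T, 31.9). With |NT| = 47.95, the foot of the radical line on NT is 24.51 from N and the perpendicular offset is √(32.7² − 24.51²) = 21.64. Taking the left-of-NT solution: B = (40.35, 30.99).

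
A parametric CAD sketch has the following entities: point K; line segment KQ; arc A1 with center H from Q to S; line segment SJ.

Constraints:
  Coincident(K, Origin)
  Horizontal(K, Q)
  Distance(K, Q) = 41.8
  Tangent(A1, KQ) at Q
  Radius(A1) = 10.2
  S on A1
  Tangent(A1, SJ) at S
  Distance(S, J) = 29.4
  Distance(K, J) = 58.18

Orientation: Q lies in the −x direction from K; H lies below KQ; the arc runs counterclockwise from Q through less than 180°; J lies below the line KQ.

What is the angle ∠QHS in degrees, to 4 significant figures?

110.7°

K is at the origin; KQ is horizontal with |KQ| = 41.8 and Q on the −x side, so Q = (-41.80, 0.000). Since A1 is tangent to KQ there, HQ ⟂ KQ, so H = Q + (0, -10.2) = (-41.80, -10.20). Since HS ⟂ SJ (tangency), |HJ| = √(10.2² + 29.4²) = 31.12 regardless of where S sits on A1. So J lies on both circle(K, 58.18) and circle(H, 31.12); the below-KQ intersection is J = (-40.97, -41.31). S is the foot of the tangent from J: S = (-51.34, -13.80).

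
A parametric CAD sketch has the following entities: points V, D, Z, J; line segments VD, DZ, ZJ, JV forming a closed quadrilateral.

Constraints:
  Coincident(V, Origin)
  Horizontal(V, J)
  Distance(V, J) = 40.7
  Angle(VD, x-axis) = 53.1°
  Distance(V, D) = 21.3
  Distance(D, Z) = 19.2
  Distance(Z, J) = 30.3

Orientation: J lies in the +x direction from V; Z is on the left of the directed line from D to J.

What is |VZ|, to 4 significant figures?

39.95

Checks: |DZ| = 19.20 ✓; |ZJ| = 30.30 ✓.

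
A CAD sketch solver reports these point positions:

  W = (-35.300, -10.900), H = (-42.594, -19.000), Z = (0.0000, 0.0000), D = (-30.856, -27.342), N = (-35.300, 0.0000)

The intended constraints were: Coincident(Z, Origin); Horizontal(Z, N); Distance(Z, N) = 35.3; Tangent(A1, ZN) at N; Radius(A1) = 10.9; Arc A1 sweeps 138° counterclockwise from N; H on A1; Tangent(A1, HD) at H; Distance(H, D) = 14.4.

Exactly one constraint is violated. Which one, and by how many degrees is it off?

Tangent(A1, HD) at H — off by 6.60°.

Z = (0.00, 0.00) ✓; Z.y = 0.00, N.y = 0.00 ✓; |ZN| = 35.30 ✓; ∠(WN, NZ) = 90.00° ✓; |WN| = 10.90 ✓; bearing(W→H) − bearing(W→N) = 138.0° ✓; |WH| = 10.90 ✓; ∠(WH, HD) = 83.40° ✗; |HD| = 14.40 ✓.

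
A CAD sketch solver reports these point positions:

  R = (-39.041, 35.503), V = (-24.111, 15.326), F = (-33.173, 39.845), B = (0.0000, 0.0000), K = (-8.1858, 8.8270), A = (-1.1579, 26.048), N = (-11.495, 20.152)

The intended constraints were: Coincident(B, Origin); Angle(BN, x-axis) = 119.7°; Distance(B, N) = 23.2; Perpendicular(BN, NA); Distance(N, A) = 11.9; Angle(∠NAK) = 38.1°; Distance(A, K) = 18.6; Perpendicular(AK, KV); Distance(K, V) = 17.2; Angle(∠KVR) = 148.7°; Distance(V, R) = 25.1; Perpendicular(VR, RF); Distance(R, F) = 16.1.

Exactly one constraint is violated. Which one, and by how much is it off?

Distance(R, F) = 16.1 — off by 8.80.

B = (0.00, 0.00) ✓; BN at 119.7° ✓; |BN| = 23.20 ✓; ∠(BN, NA) = 90.00° ✓; |NA| = 11.90 ✓; ∠NAK = 38.10° ✓; |AK| = 18.60 ✓; ∠(AK, KV) = 90.00° ✓; |KV| = 17.20 ✓; ∠KVR = 148.7° ✓; |VR| = 25.10 ✓; ∠(VR, RF) = 90.00° ✓; |RF| = 7.300 ✗.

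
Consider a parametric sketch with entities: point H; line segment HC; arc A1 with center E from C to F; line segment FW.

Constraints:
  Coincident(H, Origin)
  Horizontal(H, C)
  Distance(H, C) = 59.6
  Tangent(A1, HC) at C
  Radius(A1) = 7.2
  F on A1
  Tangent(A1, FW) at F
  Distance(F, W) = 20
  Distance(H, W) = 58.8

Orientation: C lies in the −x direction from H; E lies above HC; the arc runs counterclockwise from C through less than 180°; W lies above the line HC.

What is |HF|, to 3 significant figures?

52.9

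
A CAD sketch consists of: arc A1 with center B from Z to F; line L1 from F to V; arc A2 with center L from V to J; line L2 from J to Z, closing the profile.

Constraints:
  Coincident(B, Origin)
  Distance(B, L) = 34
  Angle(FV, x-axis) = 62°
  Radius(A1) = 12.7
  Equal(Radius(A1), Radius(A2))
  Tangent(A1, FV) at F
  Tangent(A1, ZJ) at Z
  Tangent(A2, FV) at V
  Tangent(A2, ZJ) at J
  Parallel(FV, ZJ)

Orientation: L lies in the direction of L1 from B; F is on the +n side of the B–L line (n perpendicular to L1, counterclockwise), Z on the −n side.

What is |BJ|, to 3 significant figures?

36.3

Tangency of A1 to both parallel lines with radius 12.7 puts F and Z at B ± 12.7·n: F = (-11.2, 5.96), Z = (11.2, -5.96). Equal radii place V and J the same way about L: V = L + 12.7·n = (4.75, 36.0), J = L − 12.7·n = (27.2, 24.1). Then |BJ| = |J − B| = 36.3.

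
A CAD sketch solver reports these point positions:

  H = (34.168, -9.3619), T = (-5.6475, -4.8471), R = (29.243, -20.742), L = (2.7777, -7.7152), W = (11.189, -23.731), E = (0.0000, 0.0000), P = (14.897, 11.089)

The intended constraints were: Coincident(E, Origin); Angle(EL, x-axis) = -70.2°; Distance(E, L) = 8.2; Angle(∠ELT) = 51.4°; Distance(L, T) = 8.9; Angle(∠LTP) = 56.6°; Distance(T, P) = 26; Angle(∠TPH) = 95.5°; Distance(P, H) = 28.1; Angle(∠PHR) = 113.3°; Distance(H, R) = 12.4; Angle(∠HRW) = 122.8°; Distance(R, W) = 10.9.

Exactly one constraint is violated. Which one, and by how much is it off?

Distance(R, W) = 10.9 — off by 7.40.

E = (0.00, 0.00) ✓; EL at -70.20° ✓; |EL| = 8.200 ✓; ∠ELT = 51.40° ✓; |LT| = 8.900 ✓; ∠LTP = 56.60° ✓; |TP| = 26.00 ✓; ∠TPH = 95.50° ✓; |PH| = 28.10 ✓; ∠PHR = 113.3° ✓; |HR| = 12.40 ✓; ∠HRW = 122.8° ✓; |RW| = 18.30 ✗.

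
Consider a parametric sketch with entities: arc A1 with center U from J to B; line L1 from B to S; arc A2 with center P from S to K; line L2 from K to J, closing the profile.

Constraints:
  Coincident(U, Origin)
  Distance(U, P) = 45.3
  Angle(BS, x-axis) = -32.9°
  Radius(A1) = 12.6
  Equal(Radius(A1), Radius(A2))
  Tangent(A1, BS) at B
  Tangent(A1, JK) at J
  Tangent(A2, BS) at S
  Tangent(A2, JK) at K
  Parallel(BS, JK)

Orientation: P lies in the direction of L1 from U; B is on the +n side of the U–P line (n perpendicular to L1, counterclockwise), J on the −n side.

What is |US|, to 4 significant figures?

47.02

The slot axis is L1's direction at -32.9°, so u = (cos -32.9°, sin -32.9°) = (0.8396, -0.5432) and n = (−sin -32.9°, cos -32.9°) = (0.5432, 0.8396). U is at the origin and P lies 45.3 along u from U, so P = 45.3·u = (38.03, -24.61). Tangency of A1 to both parallel lines with radius 12.6 puts B and J at U ± 12.6·n: B = (6.844, 10.58), J = (-6.844, -10.58). Equal radii place S and K the same way about P: S = P + 12.6·n = (44.88, -14.03), K = P − 12.6·n = (31.19, -35.19). Then |US| = |S − U| = 47.02.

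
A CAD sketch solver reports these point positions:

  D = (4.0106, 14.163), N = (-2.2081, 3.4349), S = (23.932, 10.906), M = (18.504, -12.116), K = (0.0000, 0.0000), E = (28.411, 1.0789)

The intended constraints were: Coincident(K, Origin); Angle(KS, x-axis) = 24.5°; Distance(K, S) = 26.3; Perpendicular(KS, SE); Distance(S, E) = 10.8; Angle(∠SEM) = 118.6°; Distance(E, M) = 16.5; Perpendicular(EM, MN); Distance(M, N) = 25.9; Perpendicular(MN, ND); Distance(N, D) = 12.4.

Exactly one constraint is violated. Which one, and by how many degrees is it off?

Perpendicular(MN, ND) — off by 6.80°.

K = (0.00, 0.00) ✓; KS at 24.50° ✓; |KS| = 26.30 ✓; ∠(KS, SE) = 90.00° ✓; |SE| = 10.80 ✓; ∠SEM = 118.6° ✓; |EM| = 16.50 ✓; ∠(EM, MN) = 90.00° ✓; |MN| = 25.90 ✓; ∠(MN, ND) = 83.20° ✗; |ND| = 12.40 ✓.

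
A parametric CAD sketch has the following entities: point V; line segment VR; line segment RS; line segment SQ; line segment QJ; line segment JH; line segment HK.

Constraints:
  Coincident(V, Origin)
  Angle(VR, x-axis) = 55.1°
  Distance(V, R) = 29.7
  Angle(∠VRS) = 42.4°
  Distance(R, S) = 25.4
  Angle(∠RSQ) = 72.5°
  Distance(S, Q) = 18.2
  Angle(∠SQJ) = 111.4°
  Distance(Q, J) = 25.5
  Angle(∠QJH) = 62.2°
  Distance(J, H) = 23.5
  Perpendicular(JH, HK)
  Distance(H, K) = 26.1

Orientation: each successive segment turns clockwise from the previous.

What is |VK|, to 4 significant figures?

13.25

V is at the origin; VR runs at 55.1° with length 29.7, so R = (16.99, 24.36). ∠VRS = 42.4° gives RS at -82.50° from the x-axis; with |RS| = 25.4, S = (20.31, -0.8242). ∠RSQ = 72.5° gives SQ at 170.0° from the x-axis; with |SQ| = 18.2, Q = (2.385, 2.336). ∠SQJ = 111.4° gives QJ at 101.4° from the x-axis; with |QJ| = 25.5, J = (-2.656, 27.33). ∠QJH = 62.2° gives JH at -16.40° from the x-axis; with |JH| = 23.5, H = (19.89, 20.70). JH ⟂ HK, so HK runs at -106.4°; with |HK| = 26.1, K = (12.52, -4.340). Then |VK| = |K − V| = 13.25.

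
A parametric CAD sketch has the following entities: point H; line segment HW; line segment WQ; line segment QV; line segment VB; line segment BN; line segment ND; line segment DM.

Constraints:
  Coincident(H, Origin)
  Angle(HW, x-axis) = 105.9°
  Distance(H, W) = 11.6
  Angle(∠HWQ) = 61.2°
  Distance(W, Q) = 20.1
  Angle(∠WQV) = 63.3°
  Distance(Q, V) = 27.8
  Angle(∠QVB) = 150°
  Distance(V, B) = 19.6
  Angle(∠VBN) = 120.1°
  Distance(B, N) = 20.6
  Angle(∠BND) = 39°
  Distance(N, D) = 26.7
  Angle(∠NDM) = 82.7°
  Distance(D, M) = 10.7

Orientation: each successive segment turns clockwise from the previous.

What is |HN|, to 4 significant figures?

36.57

∠QVB = 150.0° gives VB at -159.6° from the x-axis; with |VB| = 19.6, B = (-19.68, -21.58). ∠VBN = 120.1° gives BN at 140.5° from the x-axis; with |BN| = 20.6, N = (-35.57, -8.480). Then |HN| = |N − H| = 36.57.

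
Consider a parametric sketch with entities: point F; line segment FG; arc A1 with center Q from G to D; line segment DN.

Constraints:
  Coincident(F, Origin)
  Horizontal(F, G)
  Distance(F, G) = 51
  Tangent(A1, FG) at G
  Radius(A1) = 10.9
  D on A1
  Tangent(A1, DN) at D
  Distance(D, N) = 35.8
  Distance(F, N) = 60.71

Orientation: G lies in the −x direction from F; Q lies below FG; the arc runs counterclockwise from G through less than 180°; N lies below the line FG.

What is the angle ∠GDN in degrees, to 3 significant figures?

117°

F is at the origin; FG is horizontal with |FG| = 51.0 and G on the −x side, so G = (-51.0, 0.00). Tangency of A1 to FG means the radius QG is perpendicular to FG, so Q = G + (0, -10.9) = (-51.0, -10.9). Since QD ⟂ DN (tangency), |QN| = √(10.9² + 35.8²) = 37.4 regardless of where D sits on A1. So N lies on both circle(F, 60.71) and circle(Q, 37.4); the below-FG intersection is N = (-39.2, -46.4). D is the foot of the tangent from N: D = (-59.9, -17.2).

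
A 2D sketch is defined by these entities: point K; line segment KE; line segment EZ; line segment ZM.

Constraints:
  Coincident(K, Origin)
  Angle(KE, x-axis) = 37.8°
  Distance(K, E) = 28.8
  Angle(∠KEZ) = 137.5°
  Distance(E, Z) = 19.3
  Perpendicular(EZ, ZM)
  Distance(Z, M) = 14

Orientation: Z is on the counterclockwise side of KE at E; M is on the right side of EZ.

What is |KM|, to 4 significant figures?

52.56

K is at the origin; KE runs at 37.8° with length 28.8, so E = 28.8·(cos 37.8°, sin 37.8°) = (22.76, 17.65). ∠KEZ = 137.5°, so EZ runs at 37.8° + (180° − 137.5°) = 80.30° from the x-axis; with |EZ| = 19.3, Z = E + 19.3·(cos 80.30°, sin 80.30°) = (26.01, 36.68). EZ ⟂ ZM; with |ZM| = 14.0 on the right of EZ, M = Z + 14.0·(0.9857, -0.1685) = (39.81, 34.32). Then |KM| = |M − K| = 52.56.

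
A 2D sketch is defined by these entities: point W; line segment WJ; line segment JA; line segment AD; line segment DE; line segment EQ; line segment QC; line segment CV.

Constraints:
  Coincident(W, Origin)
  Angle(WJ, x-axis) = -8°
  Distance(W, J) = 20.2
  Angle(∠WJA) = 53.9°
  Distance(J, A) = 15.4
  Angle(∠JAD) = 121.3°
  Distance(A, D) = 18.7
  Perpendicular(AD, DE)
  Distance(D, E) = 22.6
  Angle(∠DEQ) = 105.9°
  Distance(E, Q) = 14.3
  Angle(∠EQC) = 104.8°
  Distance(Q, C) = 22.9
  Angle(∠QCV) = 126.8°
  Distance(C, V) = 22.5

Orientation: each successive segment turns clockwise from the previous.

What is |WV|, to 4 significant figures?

27.42

W is at the origin; WJ runs at -8.0° with length 20.2, so J = (20.00, -2.811). ∠WJA = 53.9° gives JA at -134.1° from the x-axis; with |JA| = 15.4, A = (9.286, -13.87). ∠JAD = 121.3° gives AD at 167.2° from the x-axis; with |AD| = 18.7, D = (-8.949, -9.727). The perpendicularity gives DE at right angles to AD, so DE runs at 77.20°; with |DE| = 22.6, E = (-3.942, 12.31). ∠DEQ = 105.9° gives EQ at 3.100° from the x-axis; with |EQ| = 14.3, Q = (10.34, 13.08). ∠EQC = 104.8° gives QC at -72.10° from the x-axis; with |QC| = 22.9, C = (17.38, -8.707). ∠QCV = 126.8° gives CV at -125.3° from the x-axis; with |CV| = 22.5, V = (4.374, -27.07). Then |WV| = |V − W| = 27.42.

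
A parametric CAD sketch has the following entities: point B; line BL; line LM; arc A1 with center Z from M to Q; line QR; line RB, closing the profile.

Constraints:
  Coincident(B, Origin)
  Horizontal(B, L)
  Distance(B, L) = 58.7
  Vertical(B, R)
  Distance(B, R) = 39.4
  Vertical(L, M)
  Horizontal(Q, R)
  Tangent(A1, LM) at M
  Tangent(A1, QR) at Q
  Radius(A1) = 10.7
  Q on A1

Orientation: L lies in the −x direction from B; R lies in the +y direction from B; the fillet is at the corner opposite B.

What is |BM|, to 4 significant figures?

65.34

B is at the origin; B and L share the same y with |BL| = 58.7 and L on the −x side, so L = (-58.70, 0.000). BR is vertical with |BR| = 39.4 and R on the +y side, so R = (0.000, 39.40). The virtual corner opposite B is at (-58.70, 39.40). The tangent condition forces ZM to be normal to LM and the tangent condition forces ZQ to be normal to QR, with radius 10.7, so the center Z sits 10.7 in from both sides at Z = (-48.00, 28.70). That places the tangent points at M = (-58.70, 28.70) on LM and Q = (-48.00, 39.40) on QR. Then |BM| = |M − B| = 65.34.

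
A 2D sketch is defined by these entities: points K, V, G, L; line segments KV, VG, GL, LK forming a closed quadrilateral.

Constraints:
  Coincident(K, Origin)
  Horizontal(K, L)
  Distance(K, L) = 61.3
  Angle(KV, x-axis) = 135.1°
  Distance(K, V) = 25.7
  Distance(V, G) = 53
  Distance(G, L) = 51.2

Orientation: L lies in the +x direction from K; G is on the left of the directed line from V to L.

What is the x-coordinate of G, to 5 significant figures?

29.882

K is at the origin; K and L share the same y with |KL| = 61.3 and L in +x, so L = (61.3, 0). KV runs at 135.1° with |KV| = 25.7, so V = (-18.204, 18.141). G is determined by |VG| = 53.0 and |GL| = 51.2 together: it lies at the intersection of circle(V, 53.0) and circle(L, 51.2). With |VL| = 81.548, the foot of the radical line on VL is 41.924 from V and the perpendicular offset is √(53.0² − 41.924²) = 32.425. Taking the left-of-VL solution: G = (29.882, 40.427).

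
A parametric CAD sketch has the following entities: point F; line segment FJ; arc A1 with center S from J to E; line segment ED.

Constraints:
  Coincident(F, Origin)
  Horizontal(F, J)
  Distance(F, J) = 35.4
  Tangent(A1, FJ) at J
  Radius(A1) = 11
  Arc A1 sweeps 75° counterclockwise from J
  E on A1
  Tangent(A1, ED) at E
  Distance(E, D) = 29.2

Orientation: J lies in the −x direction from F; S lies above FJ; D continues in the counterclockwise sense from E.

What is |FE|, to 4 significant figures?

26.08

F is at the origin; F and J share the same y with |FJ| = 35.4 and J on the −x side, so J = (-35.40, 0.000). A1 meets FJ tangentially, so SJ is at right angles to FJ, so S = J + (0, 11) = (-35.40, 11.00). On A1, J sits at bearing -90° from S; a 75° counterclockwise sweep puts E at bearing -15°, so E = S + 11.0·(cos -15°, sin -15°) = (-24.77, 8.153). Then |FE| = |E − F| = 26.08.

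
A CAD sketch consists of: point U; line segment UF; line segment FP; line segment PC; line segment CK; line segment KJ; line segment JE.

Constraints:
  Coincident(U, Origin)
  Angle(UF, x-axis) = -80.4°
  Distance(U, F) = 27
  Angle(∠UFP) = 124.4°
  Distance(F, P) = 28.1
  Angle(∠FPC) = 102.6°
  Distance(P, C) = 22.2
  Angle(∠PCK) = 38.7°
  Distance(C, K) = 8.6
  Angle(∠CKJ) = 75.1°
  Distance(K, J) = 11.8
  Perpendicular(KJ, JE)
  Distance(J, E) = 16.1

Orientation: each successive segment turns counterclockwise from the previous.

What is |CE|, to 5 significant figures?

12.354

U is at the origin; UF runs at -80.4° with length 27.0, so F = (4.5028, -26.622). ∠UFP = 124.4° gives FP at -24.800° from the x-axis; with |FP| = 28.1, P = (30.011, -38.408). ∠FPC = 102.6° gives PC at 52.600° from the x-axis; with |PC| = 22.2, C = (43.495, -20.772). ∠PCK = 38.7° gives CK at -166.10° from the x-axis; with |CK| = 8.6, K = (35.147, -22.838). ∠CKJ = 75.1° gives KJ at -61.200° from the x-axis; with |KJ| = 11.8, J = (40.832, -33.179). The perpendicularity gives JE at right angles to KJ, so JE runs at 28.800°; with |JE| = 16.1, E = (54.940, -25.423). Then |CE| = |E − C| = 12.354.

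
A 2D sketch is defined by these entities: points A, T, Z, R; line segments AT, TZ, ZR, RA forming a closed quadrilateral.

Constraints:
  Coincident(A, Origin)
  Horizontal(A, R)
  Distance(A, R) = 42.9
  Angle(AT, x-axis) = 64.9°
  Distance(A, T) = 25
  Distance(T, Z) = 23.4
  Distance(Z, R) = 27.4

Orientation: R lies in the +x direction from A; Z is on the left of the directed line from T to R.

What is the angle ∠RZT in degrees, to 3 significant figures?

102°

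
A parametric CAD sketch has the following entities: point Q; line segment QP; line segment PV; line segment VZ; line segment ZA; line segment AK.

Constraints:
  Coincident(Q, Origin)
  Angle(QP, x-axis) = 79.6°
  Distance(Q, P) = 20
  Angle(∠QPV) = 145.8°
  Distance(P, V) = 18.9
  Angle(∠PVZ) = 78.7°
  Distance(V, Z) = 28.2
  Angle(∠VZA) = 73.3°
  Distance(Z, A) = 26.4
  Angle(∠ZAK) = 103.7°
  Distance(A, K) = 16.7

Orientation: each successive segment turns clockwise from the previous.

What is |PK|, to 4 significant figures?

5.884

Q is at the origin; QP runs at 79.6° with length 20.0, so P = (3.610, 19.67). ∠QPV = 145.8° gives PV at 45.40° from the x-axis; with |PV| = 18.9, V = (16.88, 33.13). ∠PVZ = 78.7° gives VZ at -55.90° from the x-axis; with |VZ| = 28.2, Z = (32.69, 9.777). ∠VZA = 73.3° gives ZA at -162.6° from the x-axis; with |ZA| = 26.4, A = (7.499, 1.883). ∠ZAK = 103.7° gives AK at 121.1° from the x-axis; with |AK| = 16.7, K = (-1.127, 16.18). Then |PK| = |K − P| = 5.884.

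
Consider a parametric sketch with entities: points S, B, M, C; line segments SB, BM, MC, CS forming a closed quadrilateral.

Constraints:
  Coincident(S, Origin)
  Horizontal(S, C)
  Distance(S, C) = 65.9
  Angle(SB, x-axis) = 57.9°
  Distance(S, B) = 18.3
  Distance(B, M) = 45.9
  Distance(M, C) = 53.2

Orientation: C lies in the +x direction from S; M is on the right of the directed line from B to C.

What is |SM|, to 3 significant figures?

35.9

S is at the origin; S and C share the same y with |SC| = 65.9 and C in +x, so C = (65.9, 0). SB runs at 57.9° with |SB| = 18.3, so B = (9.72, 15.5). M is determined by |BM| = 45.9 and |MC| = 53.2 together: it lies at the intersection of circle(B, 45.9) and circle(C, 53.2). With |BC| = 58.3, the foot of the radical line on BC is 22.9 from B and the perpendicular offset is √(45.9² − 22.9²) = 39.8. Taking the right-of-BC solution: M = (21.3, -28.9).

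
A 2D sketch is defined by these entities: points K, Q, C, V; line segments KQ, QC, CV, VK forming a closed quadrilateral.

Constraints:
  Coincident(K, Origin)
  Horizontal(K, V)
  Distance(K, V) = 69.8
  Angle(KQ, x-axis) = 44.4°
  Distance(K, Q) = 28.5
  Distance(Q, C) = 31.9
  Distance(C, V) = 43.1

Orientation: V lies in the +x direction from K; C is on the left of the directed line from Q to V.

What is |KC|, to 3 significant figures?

60.0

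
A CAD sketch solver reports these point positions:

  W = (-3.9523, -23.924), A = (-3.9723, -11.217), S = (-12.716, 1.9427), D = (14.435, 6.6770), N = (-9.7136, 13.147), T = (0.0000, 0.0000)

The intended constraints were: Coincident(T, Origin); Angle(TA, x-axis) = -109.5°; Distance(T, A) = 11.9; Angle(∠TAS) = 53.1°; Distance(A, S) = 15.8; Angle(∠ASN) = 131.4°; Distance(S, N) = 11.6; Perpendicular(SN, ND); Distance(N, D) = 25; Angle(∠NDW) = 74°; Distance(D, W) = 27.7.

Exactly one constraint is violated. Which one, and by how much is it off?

Distance(D, W) = 27.7 — off by 8.00.

T = (0.00, 0.00) ✓; TA at -109.5° ✓; |TA| = 11.90 ✓; ∠TAS = 53.10° ✓; |AS| = 15.80 ✓; ∠ASN = 131.4° ✓; |SN| = 11.60 ✓; ∠(SN, ND) = 90.00° ✓; |ND| = 25.00 ✓; ∠NDW = 74.00° ✓; |DW| = 35.70 ✗.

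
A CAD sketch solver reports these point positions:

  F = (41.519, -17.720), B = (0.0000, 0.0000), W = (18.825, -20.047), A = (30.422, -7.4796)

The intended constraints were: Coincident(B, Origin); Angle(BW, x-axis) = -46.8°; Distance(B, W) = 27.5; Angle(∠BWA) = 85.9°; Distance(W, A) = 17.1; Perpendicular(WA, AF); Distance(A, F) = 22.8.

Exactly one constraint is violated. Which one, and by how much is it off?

Distance(A, F) = 22.8 — off by 7.70.

B = (0.00, 0.00) ✓; BW at -46.80° ✓; |BW| = 27.50 ✓; ∠BWA = 85.90° ✓; |WA| = 17.10 ✓; ∠(WA, AF) = 90.00° ✓; |AF| = 15.10 ✗.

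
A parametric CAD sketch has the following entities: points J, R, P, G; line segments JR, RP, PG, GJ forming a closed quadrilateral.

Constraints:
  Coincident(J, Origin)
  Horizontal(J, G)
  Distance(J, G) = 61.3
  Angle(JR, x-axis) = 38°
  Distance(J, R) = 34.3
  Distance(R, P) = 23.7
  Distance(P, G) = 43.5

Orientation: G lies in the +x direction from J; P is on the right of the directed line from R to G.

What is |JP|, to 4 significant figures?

17.82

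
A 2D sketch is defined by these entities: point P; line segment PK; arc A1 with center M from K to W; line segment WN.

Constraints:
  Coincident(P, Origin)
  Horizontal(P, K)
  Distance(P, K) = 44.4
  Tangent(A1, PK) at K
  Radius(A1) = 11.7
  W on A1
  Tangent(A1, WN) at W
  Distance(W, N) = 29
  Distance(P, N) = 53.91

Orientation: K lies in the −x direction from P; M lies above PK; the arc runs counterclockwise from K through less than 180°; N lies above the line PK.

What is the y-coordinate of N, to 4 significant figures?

41.38

P is at the origin; P and K share the same y with |PK| = 44.4 and K on the −x side, so K = (-44.40, 0.000). Since A1 is tangent to PK there, MK ⟂ PK, so M = K + (0, 11.7) = (-44.40, 11.70). Since MW ⟂ WN (tangency), |MN| = √(11.7² + 29.0²) = 31.27 regardless of where W sits on A1. So N lies on both circle(P, 53.91) and circle(M, 31.27); the above-PK intersection is N = (-34.55, 41.38). W is the foot of the tangent from N: W = (-32.72, 12.44).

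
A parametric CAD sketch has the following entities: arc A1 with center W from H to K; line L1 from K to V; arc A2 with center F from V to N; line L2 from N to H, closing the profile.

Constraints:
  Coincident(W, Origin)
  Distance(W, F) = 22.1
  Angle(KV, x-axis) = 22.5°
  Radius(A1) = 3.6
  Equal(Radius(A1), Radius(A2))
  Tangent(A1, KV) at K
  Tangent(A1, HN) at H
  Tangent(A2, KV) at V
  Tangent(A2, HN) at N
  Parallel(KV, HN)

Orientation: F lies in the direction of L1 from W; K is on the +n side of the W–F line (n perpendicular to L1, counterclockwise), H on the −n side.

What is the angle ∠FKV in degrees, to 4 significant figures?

9.252°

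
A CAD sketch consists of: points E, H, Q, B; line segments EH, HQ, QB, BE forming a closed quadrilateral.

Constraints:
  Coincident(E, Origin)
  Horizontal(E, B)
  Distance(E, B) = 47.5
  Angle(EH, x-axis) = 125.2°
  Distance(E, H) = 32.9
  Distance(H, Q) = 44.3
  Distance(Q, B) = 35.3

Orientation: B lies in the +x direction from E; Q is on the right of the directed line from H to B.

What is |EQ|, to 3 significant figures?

13.2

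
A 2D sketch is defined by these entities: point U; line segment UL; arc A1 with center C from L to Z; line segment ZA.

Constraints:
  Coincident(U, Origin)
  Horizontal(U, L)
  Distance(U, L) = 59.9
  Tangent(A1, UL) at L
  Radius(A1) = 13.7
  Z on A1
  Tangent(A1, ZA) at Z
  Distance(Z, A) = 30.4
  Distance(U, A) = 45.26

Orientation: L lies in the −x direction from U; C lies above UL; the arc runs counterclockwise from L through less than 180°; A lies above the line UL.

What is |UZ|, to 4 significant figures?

48.76

U is at the origin; U and L share the same y with |UL| = 59.9 and L on the −x side, so L = (-59.90, 0.000). The tangent condition forces CL to be normal to UL, so C = L + (0, 13.7) = (-59.90, 13.70). Since CZ ⟂ ZA (tangency), |CA| = √(13.7² + 30.4²) = 33.34 regardless of where Z sits on A1. So A lies on both circle(U, 45.26) and circle(C, 33.34); the above-UL intersection is A = (-32.02, 31.99). Z is the foot of the tangent from A: Z = (-48.34, 6.343).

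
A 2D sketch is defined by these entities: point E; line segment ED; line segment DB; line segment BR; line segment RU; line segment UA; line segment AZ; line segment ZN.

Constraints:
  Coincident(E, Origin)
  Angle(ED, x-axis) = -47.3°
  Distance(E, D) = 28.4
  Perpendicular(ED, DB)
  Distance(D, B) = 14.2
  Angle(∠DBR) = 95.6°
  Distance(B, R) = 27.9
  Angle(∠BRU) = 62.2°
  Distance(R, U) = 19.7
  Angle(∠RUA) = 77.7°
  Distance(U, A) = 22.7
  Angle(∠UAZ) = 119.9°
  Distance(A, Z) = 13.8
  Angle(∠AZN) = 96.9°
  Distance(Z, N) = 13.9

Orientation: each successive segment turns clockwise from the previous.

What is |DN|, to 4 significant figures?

30.73

∠UAZ = 119.9° gives AZ at -141.9° from the x-axis; with |AZ| = 13.8, Z = (-1.177, -36.03). ∠AZN = 96.9° gives ZN at 135.0° from the x-axis; with |ZN| = 13.9, N = (-11.01, -26.20). Then |DN| = |N − D| = 30.73.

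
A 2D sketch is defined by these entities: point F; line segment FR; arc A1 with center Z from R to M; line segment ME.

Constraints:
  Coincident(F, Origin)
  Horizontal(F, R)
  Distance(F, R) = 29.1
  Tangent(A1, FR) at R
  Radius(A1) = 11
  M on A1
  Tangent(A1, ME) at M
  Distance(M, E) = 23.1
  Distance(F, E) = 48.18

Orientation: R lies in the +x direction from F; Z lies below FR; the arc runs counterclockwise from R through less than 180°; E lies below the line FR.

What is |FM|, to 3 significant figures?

25.7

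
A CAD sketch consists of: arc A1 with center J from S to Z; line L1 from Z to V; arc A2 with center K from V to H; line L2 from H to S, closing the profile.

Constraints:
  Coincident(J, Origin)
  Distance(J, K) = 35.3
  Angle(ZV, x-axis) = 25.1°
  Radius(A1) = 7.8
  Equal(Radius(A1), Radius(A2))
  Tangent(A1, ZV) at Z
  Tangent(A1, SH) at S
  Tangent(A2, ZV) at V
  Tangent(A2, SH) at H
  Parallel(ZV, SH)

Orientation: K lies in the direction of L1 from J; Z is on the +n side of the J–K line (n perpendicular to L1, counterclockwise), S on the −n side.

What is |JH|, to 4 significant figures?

36.15

Tangency of A1 to both parallel lines with radius 7.8 puts Z and S at J ± 7.8·n: Z = (-3.309, 7.063), S = (3.309, -7.063). Equal radii place V and H the same way about K: V = K + 7.8·n = (28.66, 22.04), H = K − 7.8·n = (35.28, 7.911). Then |JH| = |H − J| = 36.15.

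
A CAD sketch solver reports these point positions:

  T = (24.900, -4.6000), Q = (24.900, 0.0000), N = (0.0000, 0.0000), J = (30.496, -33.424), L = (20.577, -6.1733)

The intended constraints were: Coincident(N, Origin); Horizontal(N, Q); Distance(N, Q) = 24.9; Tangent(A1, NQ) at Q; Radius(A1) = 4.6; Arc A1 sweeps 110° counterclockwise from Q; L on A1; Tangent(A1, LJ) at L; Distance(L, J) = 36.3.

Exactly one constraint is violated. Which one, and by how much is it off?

Distance(L, J) = 36.3 — off by 7.30.

N = (0.00, 0.00) ✓; N.y = 0.00, Q.y = 0.00 ✓; |NQ| = 24.90 ✓; ∠(TQ, QN) = 90.00° ✓; |TQ| = 4.600 ✓; bearing(T→L) − bearing(T→Q) = 110.0° ✓; |TL| = 4.600 ✓; ∠(TL, LJ) = 90.00° ✓; |LJ| = 29.00 ✗.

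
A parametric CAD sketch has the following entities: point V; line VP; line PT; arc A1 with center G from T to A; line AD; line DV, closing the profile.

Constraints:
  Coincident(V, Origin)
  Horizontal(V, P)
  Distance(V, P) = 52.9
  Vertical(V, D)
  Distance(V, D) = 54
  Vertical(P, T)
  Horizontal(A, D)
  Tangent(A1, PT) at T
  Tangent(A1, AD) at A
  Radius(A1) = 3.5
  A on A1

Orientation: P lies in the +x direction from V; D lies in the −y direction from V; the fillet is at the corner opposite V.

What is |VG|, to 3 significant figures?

70.6

V and D share the same x with |VD| = 54.0 and D on the −y side, so D = (0.00, -54.0). The virtual corner opposite V is at (52.9, -54.0). The tangent condition forces GT to be normal to PT and tangency of A1 to AD means the radius GA is perpendicular to AD, with radius 3.5, so the center G sits 3.5 in from both sides at G = (49.4, -50.5). Then |VG| = |G − V| = 70.6.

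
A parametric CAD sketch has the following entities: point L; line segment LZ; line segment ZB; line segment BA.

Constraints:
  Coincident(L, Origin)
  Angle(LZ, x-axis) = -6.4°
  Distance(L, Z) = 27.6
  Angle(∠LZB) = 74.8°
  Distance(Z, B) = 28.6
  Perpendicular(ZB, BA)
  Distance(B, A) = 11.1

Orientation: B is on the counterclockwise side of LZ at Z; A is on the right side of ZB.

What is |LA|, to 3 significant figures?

43.4

L is at the origin; LZ runs at -6.4° with length 27.6, so Z = 27.6·(cos -6.4°, sin -6.4°) = (27.4, -3.08). ∠LZB = 74.8°, so ZB runs at -6.4° + (180° − 74.8°) = 98.8° from the x-axis; with |ZB| = 28.6, B = Z + 28.6·(cos 98.8°, sin 98.8°) = (23.1, 25.2). The perpendicularity gives BA at right angles to ZB; with |BA| = 11.1 on the right of ZB, A = B + 11.1·(0.988, 0.153) = (34.0, 26.9). Then |LA| = |A − L| = 43.4.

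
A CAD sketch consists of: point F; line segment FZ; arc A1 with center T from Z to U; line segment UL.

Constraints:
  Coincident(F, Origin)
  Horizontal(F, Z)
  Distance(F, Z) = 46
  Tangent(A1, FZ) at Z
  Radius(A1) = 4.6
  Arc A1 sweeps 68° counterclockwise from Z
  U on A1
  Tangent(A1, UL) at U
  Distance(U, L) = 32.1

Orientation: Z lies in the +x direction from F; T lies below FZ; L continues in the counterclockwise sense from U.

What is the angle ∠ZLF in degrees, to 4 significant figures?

68.83°

F is at the origin; FZ is horizontal with |FZ| = 46.0 and Z on the +x side, so Z = (46.00, 0.000). Tangency of A1 to FZ means the radius TZ is perpendicular to FZ, so T = Z + (0, -4.6) = (46.00, -4.600). On A1, Z sits at bearing 90° from T; a 68° counterclockwise sweep puts U at bearing 158°, so U = T + 4.6·(cos 158°, sin 158°) = (41.73, -2.877). The tangent condition forces TU to be normal to UL, so UL runs along (−sin 158°, cos 158°); with |UL| = 32.1, L = (29.71, -32.64). Then cos ∠ZLF = LZ·LF / (|LZ||LF|), giving 68.83°.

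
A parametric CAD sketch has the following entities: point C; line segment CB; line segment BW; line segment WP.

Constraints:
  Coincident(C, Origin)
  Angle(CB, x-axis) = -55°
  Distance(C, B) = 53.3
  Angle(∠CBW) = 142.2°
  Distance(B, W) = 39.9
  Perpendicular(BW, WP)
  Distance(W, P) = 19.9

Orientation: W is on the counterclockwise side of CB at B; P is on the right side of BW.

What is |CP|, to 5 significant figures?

97.416

C is at the origin; CB runs at -55.0° with length 53.3, so B = 53.3·(cos -55.0°, sin -55.0°) = (30.572, -43.661). ∠CBW = 142.2°, so BW runs at -55.0° + (180° − 142.2°) = -17.200° from the x-axis; with |BW| = 39.9, W = B + 39.9·(cos -17.200°, sin -17.200°) = (68.687, -55.460). BW ⟂ WP; with |WP| = 19.9 on the right of BW, P = W + 19.9·(-0.29571, -0.95528) = (62.803, -74.470). Then |CP| = |P − C| = 97.416.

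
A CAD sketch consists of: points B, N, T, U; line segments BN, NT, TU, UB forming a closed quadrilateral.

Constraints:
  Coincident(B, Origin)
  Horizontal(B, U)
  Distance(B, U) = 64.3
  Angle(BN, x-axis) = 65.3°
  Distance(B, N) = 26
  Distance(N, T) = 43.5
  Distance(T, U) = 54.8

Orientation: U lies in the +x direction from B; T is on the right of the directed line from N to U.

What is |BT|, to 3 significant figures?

23.8

Checks: |NT| = 43.50 ✓; |TU| = 54.80 ✓.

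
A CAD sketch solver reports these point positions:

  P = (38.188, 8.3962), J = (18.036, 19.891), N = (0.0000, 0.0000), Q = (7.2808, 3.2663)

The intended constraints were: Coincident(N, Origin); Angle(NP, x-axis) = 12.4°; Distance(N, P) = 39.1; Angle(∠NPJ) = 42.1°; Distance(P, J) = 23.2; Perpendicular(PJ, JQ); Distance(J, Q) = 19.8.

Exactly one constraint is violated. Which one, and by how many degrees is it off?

Perpendicular(PJ, JQ) — off by 3.20°.

N = (0.00, 0.00) ✓; NP at 12.40° ✓; |NP| = 39.10 ✓; ∠NPJ = 42.10° ✓; |PJ| = 23.20 ✓; ∠(PJ, JQ) = 86.80° ✗; |JQ| = 19.80 ✓.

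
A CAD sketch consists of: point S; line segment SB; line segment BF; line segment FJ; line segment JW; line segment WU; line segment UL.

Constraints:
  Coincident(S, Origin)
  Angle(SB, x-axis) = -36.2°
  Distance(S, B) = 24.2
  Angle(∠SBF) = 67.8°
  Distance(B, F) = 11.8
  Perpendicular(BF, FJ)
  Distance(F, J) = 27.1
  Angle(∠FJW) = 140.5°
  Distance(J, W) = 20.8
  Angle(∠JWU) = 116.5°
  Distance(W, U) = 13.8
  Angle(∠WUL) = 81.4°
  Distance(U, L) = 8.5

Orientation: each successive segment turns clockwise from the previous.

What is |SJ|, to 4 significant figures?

5.393

S is at the origin; SB runs at -36.2° with length 24.2, so B = (19.53, -14.29). ∠SBF = 67.8° gives BF at -148.4° from the x-axis; with |BF| = 11.8, F = (9.478, -20.48). BF is perpendicular to FJ, so FJ runs at 121.6°; with |FJ| = 27.1, J = (-4.722, 2.606). Then |SJ| = |J − S| = 5.393.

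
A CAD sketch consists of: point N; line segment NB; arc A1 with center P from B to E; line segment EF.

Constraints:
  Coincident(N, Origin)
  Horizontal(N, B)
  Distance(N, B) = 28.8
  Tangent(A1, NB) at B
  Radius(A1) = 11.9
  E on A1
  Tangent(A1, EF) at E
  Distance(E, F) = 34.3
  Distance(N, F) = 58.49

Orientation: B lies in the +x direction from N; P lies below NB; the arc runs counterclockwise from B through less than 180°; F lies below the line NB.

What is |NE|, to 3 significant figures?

25.1

N is at the origin; NB is horizontal with |NB| = 28.8 and B on the +x side, so B = (28.8, 0.00). A1 meets NB tangentially, so PB is at right angles to NB, so P = B + (0, -11.9) = (28.8, -11.9). Since PE ⟂ EF (tangency), |PF| = √(11.9² + 34.3²) = 36.3 regardless of where E sits on A1. So F lies on both circle(N, 58.49) and circle(P, 36.3); the below-NB intersection is F = (33.6, -47.9). E is the foot of the tangent from F: E = (18.2, -17.2).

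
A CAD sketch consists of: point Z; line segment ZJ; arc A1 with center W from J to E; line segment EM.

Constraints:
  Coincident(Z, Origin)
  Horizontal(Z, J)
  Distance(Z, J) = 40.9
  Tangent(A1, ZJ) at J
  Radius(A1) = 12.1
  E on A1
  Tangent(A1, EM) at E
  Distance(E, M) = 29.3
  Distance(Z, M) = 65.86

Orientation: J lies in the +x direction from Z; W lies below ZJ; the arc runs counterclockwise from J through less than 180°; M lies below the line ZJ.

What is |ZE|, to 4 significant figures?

37.36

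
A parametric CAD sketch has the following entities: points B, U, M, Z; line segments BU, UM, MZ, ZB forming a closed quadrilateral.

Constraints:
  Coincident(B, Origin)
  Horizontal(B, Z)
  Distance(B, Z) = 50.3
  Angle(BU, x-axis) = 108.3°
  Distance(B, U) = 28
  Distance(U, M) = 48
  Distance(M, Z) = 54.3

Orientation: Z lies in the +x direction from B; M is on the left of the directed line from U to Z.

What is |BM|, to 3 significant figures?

60.6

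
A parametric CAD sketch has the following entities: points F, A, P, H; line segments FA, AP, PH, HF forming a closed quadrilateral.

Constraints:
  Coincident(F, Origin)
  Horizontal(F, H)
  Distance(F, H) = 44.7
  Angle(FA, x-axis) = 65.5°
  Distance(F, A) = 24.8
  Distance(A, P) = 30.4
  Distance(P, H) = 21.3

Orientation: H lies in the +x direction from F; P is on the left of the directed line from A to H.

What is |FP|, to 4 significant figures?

45.70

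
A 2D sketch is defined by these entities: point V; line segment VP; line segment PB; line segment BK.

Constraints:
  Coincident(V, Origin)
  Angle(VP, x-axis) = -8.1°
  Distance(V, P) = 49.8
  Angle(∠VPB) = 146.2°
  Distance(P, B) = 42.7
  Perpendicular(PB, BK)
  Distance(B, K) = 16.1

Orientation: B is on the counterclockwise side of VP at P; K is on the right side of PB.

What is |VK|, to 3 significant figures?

94.8

V is at the origin; VP runs at -8.1° with length 49.8, so P = 49.8·(cos -8.1°, sin -8.1°) = (49.3, -7.02). ∠VPB = 146.2°, so PB runs at -8.1° + (180° − 146.2°) = 25.7° from the x-axis; with |PB| = 42.7, B = P + 42.7·(cos 25.7°, sin 25.7°) = (87.8, 11.5). The perpendicularity gives BK at right angles to PB; with |BK| = 16.1 on the right of PB, K = B + 16.1·(0.434, -0.901) = (94.8, -3.01). Then |VK| = |K − V| = 94.8.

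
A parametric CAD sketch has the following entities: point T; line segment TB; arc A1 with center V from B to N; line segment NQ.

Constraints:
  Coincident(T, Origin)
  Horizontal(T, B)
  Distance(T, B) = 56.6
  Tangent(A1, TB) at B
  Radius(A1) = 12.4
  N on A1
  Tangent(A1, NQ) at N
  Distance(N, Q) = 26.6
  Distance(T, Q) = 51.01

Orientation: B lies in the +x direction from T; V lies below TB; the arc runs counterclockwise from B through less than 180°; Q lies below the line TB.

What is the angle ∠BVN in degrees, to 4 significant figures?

74.25°

T is at the origin; TB is horizontal with |TB| = 56.6 and B on the +x side, so B = (56.60, 0.000). Tangency of A1 to TB means the radius VB is perpendicular to TB, so V = B + (0, -12.4) = (56.60, -12.40). Since VN ⟂ NQ (tangency), |VQ| = √(12.4² + 26.6²) = 29.35 regardless of where N sits on A1. So Q lies on both circle(T, 51.01) and circle(V, 29.35); the below-TB intersection is Q = (37.45, -34.64). N is the foot of the tangent from Q: N = (44.67, -9.035).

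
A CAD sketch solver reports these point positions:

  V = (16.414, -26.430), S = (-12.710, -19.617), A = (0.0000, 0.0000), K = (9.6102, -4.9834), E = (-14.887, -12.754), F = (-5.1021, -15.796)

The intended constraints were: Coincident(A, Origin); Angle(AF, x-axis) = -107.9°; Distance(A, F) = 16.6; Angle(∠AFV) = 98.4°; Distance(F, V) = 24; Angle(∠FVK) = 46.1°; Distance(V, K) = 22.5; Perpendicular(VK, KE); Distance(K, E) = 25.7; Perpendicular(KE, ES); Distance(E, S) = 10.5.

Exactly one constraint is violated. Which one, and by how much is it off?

Distance(E, S) = 10.5 — off by 3.30.

A = (0.00, 0.00) ✓; AF at -107.9° ✓; |AF| = 16.60 ✓; ∠AFV = 98.40° ✓; |FV| = 24.00 ✓; ∠FVK = 46.10° ✓; |VK| = 22.50 ✓; ∠(VK, KE) = 90.00° ✓; |KE| = 25.70 ✓; ∠(KE, ES) = 90.00° ✓; |ES| = 7.200 ✗.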